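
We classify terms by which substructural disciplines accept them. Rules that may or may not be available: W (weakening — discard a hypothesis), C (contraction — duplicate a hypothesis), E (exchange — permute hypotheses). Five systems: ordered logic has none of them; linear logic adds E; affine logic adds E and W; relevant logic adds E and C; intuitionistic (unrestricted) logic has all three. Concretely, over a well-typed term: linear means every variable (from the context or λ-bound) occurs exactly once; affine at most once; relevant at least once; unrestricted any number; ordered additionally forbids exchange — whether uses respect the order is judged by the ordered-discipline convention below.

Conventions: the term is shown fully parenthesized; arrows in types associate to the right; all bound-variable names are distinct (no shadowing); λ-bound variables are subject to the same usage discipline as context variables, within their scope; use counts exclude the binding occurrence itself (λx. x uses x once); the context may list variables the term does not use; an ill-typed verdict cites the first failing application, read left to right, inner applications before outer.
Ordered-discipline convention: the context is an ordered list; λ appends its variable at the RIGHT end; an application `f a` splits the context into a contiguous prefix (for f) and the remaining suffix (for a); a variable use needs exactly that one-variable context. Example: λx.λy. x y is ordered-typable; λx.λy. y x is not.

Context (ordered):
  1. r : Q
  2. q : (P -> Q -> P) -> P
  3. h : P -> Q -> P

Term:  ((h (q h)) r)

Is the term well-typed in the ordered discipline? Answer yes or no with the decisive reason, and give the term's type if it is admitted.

no — repeated use of h ×2
use counts: r: 1×, q: 1×, h: 2×
uses in reading order: h, q, h, r
typing: well-typed — term : P
summary: ordered ✗ | linear ✗ | affine ✗ | relevant ✓ | unrestricted ✓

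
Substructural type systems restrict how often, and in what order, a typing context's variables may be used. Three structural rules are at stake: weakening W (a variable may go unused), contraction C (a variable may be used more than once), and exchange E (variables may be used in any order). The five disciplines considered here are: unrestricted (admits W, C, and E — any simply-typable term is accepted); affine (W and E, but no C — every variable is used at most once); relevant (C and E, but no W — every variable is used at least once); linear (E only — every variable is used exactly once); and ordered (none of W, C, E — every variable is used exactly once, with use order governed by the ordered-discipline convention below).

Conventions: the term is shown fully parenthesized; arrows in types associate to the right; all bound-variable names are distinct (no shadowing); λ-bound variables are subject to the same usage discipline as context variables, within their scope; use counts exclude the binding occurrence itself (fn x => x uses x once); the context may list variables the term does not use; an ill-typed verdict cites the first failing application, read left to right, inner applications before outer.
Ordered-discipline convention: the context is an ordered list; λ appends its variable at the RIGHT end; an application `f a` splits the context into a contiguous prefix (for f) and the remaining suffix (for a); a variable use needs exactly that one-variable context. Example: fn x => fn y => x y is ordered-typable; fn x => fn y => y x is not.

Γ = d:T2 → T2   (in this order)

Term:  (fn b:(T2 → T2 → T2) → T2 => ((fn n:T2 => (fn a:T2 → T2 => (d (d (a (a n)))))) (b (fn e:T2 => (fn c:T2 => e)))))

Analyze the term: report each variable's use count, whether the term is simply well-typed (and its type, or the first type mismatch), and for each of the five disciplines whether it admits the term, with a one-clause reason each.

use counts: d: 2; b (bound): 1; n (bound): 1; a (bound): 2; e (bound): 1; c (bound): 0
left-to-right use order: d, d, a, a, n, b, e
typing: well-typed at ((T2 → T2 → T2) → T2) → (T2 → T2) → T2
ordered: ✗ — needs contraction — d ×2, a ×2; c never used (weakening)
linear: ✗ — needs contraction — d ×2, a ×2; c never used (weakening)
affine: ✗ — needs contraction — d ×2, a ×2
relevant: ✗ — c never used (weakening)
unrestricted: ✓ — type-checks (((T2 → T2 → T2) → T2) → (T2 → T2) → T2) and nothing is barred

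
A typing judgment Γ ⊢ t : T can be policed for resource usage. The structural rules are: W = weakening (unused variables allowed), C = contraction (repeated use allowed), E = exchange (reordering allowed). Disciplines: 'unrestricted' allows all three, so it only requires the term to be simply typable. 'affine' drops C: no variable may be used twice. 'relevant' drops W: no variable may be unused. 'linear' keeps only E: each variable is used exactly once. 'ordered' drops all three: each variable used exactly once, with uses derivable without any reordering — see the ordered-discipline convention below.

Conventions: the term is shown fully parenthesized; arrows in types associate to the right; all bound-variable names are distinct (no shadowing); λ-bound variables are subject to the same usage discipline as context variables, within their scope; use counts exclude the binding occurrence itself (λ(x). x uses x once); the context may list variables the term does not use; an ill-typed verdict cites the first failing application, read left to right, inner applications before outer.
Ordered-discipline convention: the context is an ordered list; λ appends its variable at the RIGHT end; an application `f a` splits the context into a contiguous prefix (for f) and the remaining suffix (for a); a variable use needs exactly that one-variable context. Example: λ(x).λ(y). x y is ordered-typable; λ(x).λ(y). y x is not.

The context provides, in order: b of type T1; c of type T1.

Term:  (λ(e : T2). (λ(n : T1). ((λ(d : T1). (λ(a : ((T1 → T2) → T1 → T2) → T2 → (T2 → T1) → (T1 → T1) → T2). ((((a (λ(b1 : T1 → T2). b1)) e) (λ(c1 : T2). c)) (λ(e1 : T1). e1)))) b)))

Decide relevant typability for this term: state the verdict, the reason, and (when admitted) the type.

no — needs weakening: n, d, c1 unused
usage: b=1; c=1; e (bound)=1; n (bound)=0; d (bound)=0; a (bound)=1; b1 (bound)=1; c1 (bound)=0; e1 (bound)=1
uses in reading order: a, b1, e, c, e1, b
typing: the term checks, with type T2 → T1 → (((T1 → T2) → T1 → T2) → T2 → (T2 → T1) → (T1 → T1) → T2) → T2
across the five disciplines: ordered ✗ | linear ✗ | affine ✓ | relevant ✗ | unrestricted ✓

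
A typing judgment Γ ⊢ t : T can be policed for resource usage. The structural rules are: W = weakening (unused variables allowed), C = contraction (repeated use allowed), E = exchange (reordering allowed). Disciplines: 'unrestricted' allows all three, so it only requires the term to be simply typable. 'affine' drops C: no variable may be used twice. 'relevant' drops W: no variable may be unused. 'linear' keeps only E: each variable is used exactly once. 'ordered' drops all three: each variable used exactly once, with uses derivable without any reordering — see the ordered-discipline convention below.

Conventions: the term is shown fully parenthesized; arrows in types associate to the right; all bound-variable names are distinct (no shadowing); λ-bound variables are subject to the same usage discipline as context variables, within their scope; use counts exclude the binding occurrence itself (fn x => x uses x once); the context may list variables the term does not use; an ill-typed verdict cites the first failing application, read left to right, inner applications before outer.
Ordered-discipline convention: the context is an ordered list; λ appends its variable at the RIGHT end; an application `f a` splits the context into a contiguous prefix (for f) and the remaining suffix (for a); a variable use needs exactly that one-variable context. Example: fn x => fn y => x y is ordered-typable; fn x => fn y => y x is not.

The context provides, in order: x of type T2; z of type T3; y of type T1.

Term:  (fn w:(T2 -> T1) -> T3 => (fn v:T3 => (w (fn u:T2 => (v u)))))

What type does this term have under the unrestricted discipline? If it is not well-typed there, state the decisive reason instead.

not well-typed under unrestricted — a type mismatch blocks all five
usage: x: 0×, z: 0×, y: 0×, w [bound]: 1×, v [bound]: 1×, u [bound]: 1×
order of uses: w, v, u
typing: ill-typed: can't apply a value of type T3
all disciplines: ordered ✗, linear ✗, affine ✗, relevant ✗, unrestricted ✗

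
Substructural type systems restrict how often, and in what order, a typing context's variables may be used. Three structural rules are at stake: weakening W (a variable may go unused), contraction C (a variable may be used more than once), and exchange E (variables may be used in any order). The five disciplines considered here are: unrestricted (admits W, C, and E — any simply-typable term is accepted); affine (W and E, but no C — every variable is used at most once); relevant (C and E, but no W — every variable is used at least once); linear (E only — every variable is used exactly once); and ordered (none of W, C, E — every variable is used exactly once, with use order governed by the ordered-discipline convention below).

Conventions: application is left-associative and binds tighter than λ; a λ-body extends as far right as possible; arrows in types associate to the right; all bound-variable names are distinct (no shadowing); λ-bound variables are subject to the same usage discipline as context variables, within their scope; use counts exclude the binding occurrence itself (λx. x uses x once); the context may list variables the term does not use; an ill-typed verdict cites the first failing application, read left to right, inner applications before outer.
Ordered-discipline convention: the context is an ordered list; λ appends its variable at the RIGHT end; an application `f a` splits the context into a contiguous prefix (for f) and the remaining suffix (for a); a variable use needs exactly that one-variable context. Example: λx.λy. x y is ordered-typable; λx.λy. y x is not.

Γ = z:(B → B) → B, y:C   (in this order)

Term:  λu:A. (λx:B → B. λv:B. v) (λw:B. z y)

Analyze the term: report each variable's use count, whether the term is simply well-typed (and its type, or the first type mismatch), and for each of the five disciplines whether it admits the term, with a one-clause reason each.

use counts: z ×1; y ×1; u [bound] ×0; x [bound] ×0; v [bound] ×1; w [bound] ×0
use order (left to right): v, z, y
typing: ill-typed: argument of type C where B → B is required
ordered ✗ (a type mismatch blocks all five)
linear ✗ (the type mismatch rejects it)
affine ✗ (not simply typable)
relevant ✗ (fails simple typing)
unrestricted ✗ (a type mismatch blocks all five)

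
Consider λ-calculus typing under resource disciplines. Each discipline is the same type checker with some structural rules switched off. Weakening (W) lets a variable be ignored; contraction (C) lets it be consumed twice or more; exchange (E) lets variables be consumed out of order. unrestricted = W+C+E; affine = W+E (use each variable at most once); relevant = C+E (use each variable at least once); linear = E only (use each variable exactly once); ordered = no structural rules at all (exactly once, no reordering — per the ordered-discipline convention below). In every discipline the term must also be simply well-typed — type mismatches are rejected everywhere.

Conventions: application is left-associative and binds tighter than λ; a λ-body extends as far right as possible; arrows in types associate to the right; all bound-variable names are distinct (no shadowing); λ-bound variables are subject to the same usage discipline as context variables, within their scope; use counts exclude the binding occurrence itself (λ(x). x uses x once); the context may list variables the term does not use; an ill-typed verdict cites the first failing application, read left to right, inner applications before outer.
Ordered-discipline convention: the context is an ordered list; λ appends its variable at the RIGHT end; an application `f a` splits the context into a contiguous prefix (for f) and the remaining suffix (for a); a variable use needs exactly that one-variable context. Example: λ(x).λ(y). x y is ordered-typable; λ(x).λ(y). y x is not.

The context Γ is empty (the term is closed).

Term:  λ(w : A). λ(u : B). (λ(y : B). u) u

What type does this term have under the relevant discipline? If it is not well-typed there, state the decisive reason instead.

not well-typed under relevant — w, y left unused
counts: w (bound): 0; u (bound): 2; y (bound): 0
use order (left to right): u, u
typing: ✓ — A → B → B
across the five disciplines: ordered ✗ · linear ✗ · affine ✗ · relevant ✗ · unrestricted ✓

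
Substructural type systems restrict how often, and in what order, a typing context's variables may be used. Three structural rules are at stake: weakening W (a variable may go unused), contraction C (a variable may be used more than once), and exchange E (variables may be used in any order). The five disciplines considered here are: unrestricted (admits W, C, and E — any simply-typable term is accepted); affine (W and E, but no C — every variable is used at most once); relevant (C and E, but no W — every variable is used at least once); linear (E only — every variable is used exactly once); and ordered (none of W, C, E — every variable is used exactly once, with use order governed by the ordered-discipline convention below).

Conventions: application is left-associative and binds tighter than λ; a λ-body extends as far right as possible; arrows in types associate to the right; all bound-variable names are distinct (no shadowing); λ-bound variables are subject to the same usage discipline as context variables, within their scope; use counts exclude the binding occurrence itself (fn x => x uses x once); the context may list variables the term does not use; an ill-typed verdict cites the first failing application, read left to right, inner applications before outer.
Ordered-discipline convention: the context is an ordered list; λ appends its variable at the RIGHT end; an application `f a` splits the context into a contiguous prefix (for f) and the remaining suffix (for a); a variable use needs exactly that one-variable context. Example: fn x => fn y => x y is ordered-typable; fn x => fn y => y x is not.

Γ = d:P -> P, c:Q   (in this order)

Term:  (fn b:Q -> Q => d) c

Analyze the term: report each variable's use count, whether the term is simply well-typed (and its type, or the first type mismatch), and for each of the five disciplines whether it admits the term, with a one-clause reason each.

counts: d=1; c=1; b (λ-bound)=0
order of uses: d, c
typing: ill-typed: argument of type Q where Q -> Q is required
ordered: ✗ — fails simple typing
linear: ✗ — a type mismatch blocks all five
affine: ✗ — the type mismatch rejects it
relevant: ✗ — not simply typable
unrestricted: ✗ — fails simple typing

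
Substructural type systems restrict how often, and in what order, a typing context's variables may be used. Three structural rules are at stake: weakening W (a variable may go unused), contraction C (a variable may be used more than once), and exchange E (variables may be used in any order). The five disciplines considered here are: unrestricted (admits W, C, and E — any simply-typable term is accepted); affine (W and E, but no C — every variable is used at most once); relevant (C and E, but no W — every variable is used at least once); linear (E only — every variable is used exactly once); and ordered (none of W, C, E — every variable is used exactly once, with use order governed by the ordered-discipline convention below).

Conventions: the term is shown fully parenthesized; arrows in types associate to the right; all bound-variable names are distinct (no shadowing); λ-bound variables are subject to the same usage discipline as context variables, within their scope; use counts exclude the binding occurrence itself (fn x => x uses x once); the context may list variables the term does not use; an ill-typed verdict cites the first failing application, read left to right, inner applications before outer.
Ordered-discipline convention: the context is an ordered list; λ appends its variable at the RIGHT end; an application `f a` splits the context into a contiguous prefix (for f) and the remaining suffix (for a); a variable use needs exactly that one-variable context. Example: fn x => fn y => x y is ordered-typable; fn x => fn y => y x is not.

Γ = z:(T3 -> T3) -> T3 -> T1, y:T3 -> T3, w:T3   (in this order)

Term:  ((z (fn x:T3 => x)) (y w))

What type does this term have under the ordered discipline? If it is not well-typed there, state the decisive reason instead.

term : T1
usage: z=1; y=1; w=1; x (bound)=1
uses in reading order: z, x, y, w
typing: the term checks, with type T1
across the five disciplines: ordered ✓ | linear ✓ | affine ✓ | relevant ✓ | unrestricted ✓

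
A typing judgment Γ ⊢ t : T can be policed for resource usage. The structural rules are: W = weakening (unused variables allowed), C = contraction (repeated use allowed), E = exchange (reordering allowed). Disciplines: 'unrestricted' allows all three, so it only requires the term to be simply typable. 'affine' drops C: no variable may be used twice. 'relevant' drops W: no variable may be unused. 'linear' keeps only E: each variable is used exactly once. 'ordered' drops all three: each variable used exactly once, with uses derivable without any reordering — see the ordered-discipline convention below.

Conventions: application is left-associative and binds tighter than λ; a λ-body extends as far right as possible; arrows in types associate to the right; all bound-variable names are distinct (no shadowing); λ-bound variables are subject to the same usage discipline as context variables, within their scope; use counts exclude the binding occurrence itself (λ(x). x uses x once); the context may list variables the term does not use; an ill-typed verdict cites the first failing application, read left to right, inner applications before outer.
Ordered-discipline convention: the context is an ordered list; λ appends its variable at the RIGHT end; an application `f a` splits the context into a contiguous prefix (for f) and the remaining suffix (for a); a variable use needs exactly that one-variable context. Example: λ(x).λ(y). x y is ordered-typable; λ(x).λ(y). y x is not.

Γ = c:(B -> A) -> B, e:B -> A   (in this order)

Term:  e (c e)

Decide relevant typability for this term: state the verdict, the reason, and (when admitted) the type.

yes — at least one use each (c, e); term : A
variable uses: c ×1; e ×2
order of uses: e, c, e
typing: ✓ — A
all disciplines: ordered ✗; linear ✗; affine ✗; relevant ✓; unrestricted ✓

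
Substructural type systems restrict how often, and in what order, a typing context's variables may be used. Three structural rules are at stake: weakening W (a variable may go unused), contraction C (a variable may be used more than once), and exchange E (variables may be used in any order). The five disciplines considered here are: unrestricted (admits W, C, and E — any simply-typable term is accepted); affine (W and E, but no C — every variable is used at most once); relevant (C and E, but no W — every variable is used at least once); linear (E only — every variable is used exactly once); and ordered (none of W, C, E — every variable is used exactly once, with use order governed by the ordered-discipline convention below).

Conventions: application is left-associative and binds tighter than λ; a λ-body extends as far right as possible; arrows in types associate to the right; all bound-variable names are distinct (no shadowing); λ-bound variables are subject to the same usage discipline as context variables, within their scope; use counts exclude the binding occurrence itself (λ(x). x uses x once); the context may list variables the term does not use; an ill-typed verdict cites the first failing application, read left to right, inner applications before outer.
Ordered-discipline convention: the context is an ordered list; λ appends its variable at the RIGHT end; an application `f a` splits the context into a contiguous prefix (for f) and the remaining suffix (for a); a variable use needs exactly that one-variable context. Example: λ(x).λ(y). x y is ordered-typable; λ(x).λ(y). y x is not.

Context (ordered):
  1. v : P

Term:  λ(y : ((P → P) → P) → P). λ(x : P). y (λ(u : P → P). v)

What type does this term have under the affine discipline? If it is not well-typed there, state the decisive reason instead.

term : (((P → P) → P) → P) → P → P
use counts: v: 1, y (bound): 1, x (bound): 0, u (bound): 0
use order (left to right): y, v
typing: ✓ — (((P → P) → P) → P) → P → P
all disciplines: ordered ✗; linear ✗; affine ✓; relevant ✗; unrestricted ✓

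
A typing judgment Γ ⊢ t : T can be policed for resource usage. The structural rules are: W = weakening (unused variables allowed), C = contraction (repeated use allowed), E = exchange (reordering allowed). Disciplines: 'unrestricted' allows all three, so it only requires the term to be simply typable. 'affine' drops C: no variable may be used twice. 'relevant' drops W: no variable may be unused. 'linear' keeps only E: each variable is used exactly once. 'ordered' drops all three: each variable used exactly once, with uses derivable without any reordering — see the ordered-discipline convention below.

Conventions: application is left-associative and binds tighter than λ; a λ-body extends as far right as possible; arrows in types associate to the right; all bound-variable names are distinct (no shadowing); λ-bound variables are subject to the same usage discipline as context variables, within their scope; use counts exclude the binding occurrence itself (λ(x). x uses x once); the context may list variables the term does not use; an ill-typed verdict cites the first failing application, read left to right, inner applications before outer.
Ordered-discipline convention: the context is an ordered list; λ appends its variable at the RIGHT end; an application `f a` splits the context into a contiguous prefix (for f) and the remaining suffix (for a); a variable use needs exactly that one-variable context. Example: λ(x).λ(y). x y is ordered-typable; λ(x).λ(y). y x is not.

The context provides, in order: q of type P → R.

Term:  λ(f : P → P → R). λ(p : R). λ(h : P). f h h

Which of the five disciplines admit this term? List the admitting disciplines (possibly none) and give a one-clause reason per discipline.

accepted by: unrestricted
usage: q=0; f [bound]=1; p [bound]=0; h [bound]=2
use order (left to right): f, h, h
typing: well-typed — term : (P → P → R) → R → P → R
ordered: ✗, uses contraction: h ×2; q, p left unused
linear: ✗, uses contraction: h ×2; q, p left unused
affine: ✗, uses contraction: h ×2
relevant: ✗, q, p left unused
unrestricted: ✓, typability at (P → P → R) → R → P → R is all that's needed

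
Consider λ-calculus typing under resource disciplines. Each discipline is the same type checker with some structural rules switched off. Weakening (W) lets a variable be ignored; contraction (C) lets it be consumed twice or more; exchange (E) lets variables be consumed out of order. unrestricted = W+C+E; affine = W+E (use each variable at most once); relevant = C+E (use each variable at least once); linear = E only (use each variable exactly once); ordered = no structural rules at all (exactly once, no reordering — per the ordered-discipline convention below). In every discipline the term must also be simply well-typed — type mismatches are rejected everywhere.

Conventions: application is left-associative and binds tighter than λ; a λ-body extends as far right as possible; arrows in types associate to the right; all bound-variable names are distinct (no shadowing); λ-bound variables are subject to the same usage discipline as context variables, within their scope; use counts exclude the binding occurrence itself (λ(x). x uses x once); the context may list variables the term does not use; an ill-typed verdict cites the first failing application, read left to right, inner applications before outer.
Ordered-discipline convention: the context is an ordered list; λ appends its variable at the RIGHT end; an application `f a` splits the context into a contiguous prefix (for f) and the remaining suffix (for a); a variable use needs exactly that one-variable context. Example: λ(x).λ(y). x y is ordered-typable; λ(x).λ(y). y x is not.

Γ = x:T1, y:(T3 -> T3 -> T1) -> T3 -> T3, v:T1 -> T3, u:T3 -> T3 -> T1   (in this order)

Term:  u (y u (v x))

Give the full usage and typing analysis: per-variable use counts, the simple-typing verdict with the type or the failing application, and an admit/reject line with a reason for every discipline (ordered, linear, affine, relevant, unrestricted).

counts: x=1; y=1; v=1; u=2
order of uses: u, y, u, v, x
typing: the term checks, with type T3 -> T1
ordered: ✗ — repeated use of u ×2
linear: ✗ — repeated use of u ×2
affine: ✗ — repeated use of u ×2
relevant: ✓ — at least one use each (x, y, v, u)
unrestricted: ✓ — well-typed at T3 -> T1; no restrictions here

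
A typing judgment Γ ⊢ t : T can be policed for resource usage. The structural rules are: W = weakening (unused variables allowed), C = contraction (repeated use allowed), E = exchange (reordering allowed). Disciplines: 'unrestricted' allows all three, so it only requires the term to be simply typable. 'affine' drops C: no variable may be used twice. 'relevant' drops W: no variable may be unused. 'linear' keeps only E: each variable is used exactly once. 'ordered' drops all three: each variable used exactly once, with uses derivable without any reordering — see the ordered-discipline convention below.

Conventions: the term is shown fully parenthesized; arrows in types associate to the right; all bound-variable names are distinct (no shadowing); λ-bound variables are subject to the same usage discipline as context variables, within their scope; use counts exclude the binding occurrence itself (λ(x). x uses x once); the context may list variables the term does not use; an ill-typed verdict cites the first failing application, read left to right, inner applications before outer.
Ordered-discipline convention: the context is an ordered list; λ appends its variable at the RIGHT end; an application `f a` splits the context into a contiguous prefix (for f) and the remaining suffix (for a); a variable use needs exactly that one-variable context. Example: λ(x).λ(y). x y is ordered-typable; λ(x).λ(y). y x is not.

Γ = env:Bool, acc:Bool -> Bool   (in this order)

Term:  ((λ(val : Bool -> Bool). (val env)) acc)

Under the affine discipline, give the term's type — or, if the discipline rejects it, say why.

term : Bool
variable uses: env: 1, acc: 1, val (λ-bound): 1
order of uses: val, env, acc
typing: ✓ — Bool
per-discipline verdicts: ordered ✗ | linear ✓ | affine ✓ | relevant ✓ | unrestricted ✓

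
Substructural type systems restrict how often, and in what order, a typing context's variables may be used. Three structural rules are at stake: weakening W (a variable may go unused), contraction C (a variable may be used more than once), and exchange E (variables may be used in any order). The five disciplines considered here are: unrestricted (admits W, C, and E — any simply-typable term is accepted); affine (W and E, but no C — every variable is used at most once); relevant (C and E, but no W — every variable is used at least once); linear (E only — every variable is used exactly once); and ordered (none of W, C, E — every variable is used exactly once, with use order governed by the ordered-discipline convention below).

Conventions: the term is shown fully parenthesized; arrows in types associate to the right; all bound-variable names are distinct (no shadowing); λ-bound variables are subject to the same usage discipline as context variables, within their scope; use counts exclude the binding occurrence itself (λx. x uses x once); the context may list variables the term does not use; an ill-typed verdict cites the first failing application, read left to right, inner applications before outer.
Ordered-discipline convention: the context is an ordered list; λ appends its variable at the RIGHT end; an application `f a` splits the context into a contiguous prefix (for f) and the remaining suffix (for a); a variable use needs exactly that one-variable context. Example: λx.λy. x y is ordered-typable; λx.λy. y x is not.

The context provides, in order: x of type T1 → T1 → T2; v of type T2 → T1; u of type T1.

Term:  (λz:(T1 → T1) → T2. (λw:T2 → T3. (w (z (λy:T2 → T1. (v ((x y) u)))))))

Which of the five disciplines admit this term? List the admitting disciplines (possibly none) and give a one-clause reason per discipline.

accepted by: none
variable uses: x: 1, v: 1, u: 1, z [bound]: 1, w [bound]: 1, y [bound]: 1
uses in reading order: w, z, v, x, y, u
typing: ill-typed: a function awaiting T1 gets T2 → T1
ordered: ✗ — not simply typable
linear: ✗ — fails simple typing
affine: ✗ — a type mismatch blocks all five
relevant: ✗ — the type mismatch rejects it
unrestricted: ✗ — not simply typable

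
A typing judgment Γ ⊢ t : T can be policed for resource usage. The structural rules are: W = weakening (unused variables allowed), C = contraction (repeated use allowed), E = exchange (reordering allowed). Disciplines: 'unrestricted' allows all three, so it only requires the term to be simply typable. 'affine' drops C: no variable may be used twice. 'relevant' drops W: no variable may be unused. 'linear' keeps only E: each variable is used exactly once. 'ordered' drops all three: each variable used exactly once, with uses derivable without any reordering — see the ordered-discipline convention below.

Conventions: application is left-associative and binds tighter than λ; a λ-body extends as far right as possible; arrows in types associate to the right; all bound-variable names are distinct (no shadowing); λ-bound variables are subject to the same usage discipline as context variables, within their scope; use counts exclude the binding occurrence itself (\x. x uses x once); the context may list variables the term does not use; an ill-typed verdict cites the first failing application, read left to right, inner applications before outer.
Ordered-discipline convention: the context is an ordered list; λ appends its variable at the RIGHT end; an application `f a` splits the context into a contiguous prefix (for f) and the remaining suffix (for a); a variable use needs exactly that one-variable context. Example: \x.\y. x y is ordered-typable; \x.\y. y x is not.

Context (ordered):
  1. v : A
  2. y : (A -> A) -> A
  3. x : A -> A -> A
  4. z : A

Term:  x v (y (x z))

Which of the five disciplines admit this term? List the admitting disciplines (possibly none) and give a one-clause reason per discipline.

admitted in: relevant, unrestricted
variable uses: v: 1; y: 1; x: 2; z: 1
uses in reading order: x, v, y, x, z
typing: the term checks, with type A
ordered: ✗, needs contraction — x ×2
linear: ✗, needs contraction — x ×2
affine: ✗, needs contraction — x ×2
relevant: ✓, none of v, y, x, z goes unused
unrestricted: ✓, typability at A is all that's needed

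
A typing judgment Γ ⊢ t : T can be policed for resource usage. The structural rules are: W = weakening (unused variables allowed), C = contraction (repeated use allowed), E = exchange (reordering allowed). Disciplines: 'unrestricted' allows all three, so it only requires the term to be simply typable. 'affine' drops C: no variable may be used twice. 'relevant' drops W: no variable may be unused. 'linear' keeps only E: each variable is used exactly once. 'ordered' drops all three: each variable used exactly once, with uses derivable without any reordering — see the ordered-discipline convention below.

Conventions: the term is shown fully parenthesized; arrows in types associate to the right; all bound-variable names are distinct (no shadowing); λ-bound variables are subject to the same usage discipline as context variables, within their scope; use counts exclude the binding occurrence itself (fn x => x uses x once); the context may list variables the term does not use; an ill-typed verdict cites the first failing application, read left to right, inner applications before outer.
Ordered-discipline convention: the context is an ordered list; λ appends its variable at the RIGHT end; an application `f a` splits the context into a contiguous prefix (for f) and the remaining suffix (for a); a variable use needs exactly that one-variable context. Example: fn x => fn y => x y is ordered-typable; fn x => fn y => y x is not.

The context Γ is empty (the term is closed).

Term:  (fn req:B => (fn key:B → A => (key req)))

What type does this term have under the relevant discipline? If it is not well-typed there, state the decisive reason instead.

term : B → (B → A) → A
variable uses: req (bound): 1; key (bound): 1
left-to-right use order: key, req
typing: well-typed — term : B → (B → A) → A
across the five disciplines: ordered ✗ | linear ✓ | affine ✓ | relevant ✓ | unrestricted ✓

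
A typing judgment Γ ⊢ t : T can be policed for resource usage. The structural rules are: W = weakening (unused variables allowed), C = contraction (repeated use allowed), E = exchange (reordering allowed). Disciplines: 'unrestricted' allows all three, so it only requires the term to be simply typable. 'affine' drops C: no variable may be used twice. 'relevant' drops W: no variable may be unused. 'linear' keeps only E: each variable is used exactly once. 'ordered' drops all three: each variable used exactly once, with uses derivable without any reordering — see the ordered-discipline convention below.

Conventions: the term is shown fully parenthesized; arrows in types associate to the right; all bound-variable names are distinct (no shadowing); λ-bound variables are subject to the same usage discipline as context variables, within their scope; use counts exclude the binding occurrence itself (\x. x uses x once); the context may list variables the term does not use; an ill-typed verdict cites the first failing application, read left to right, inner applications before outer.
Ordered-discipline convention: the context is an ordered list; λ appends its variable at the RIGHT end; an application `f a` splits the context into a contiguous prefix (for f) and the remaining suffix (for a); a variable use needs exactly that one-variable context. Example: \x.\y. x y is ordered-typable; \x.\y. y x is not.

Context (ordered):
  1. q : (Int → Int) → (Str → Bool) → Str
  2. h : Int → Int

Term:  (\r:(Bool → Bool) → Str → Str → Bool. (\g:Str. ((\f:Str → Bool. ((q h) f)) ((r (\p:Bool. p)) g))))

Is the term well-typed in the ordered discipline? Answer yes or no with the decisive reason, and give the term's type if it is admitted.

yes — q, h, r, g, f, p once each; derivable with no W/C/E; term : ((Bool → Bool) → Str → Str → Bool) → Str → Str
use counts: q ×1, h ×1, r (λ-bound) ×1, g (λ-bound) ×1, f (λ-bound) ×1, p (λ-bound) ×1
order of uses: q, h, f, r, p, g
typing: the term checks, with type ((Bool → Bool) → Str → Str → Bool) → Str → Str
all disciplines: ordered ✓; linear ✓; affine ✓; relevant ✓; unrestricted ✓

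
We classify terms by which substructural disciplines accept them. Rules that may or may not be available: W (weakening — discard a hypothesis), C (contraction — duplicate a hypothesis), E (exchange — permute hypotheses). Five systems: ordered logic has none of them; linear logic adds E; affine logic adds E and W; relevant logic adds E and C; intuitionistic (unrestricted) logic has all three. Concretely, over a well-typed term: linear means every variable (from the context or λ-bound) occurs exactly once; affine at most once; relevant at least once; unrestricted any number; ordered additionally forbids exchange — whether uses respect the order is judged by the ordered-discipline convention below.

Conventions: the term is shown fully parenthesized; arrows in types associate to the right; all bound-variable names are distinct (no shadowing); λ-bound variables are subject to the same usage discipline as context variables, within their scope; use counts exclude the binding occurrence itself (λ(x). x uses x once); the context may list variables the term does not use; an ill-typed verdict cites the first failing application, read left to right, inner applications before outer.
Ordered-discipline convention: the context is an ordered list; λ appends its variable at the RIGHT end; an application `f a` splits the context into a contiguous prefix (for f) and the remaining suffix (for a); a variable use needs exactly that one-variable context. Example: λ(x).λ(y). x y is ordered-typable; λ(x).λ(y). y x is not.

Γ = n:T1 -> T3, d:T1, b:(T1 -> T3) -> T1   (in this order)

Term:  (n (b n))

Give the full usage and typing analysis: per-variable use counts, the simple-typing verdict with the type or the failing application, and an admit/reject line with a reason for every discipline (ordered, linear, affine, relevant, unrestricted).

usage: n ×2, d ×0, b ×1
order of uses: n, b, n
typing: ✓ — T3
ordered ✗ (n ×2 used more than once (contraction); d never used (weakening))
linear ✗ (n ×2 used more than once (contraction); d never used (weakening))
affine ✗ (n ×2 used more than once (contraction))
relevant ✗ (d never used (weakening))
unrestricted ✓ (type-checks (T3) and nothing is barred)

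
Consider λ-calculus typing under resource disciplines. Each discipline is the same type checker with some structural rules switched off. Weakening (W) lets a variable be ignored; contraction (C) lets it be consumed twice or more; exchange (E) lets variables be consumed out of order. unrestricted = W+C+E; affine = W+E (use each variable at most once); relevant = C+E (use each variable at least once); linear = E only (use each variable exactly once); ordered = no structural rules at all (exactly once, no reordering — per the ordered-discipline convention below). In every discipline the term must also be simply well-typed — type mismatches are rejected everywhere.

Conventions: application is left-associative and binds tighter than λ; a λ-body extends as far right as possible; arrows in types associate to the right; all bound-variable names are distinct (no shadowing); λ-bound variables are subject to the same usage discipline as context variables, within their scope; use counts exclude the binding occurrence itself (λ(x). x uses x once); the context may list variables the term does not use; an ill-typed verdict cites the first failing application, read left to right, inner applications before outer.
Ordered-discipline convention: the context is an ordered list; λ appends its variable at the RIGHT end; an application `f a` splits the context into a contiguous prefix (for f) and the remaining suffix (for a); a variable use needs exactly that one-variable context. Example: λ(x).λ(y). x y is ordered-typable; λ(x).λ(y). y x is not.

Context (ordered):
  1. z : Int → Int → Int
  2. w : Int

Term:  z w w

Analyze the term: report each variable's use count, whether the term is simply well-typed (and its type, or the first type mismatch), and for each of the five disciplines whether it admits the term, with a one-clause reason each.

variable uses: z=1, w=2
order of uses: z, w, w
typing: ✓ — Int
ordered: ✗, w ×2 used more than once (contraction)
linear: ✗, w ×2 used more than once (contraction)
affine: ✗, w ×2 used more than once (contraction)
relevant: ✓, at least one use each (z, w)
unrestricted: ✓, typability at Int is all that's needed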